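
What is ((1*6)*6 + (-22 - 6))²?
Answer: 64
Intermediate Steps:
((1*6)*6 + (-22 - 6))² = (6*6 - 28)² = (36 - 28)² = 8² = 64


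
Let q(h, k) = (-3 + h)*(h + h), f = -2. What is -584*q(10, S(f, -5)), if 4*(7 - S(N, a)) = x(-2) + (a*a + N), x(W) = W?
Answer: -81760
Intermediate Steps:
S(N, a) = 15/2 - N/4 - a²/4 (S(N, a) = 7 - (-2 + (a*a + N))/4 = 7 - (-2 + (a² + N))/4 = 7 - (-2 + (N + a²))/4 = 7 - (-2 + N + a²)/4 = 7 + (½ - N/4 - a²/4) = 15/2 - N/4 - a²/4)
q(h, k) = 2*h*(-3 + h) (q(h, k) = (-3 + h)*(2*h) = 2*h*(-3 + h))
-584*q(10, S(f, -5)) = -1168*10*(-3 + 10) = -1168*10*7 = -584*140 = -81760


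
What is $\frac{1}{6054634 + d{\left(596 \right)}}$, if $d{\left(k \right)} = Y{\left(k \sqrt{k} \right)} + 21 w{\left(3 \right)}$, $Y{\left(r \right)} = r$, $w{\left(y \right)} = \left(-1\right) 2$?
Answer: $\frac{94603}{572779259027} - \frac{149 \sqrt{149}}{4582234072216} \approx 1.6477 \cdot 10^{-7}$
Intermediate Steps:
$w{\left(y \right)} = -2$
$d{\left(k \right)} = -42 + k^{\frac{3}{2}}$ ($d{\left(k \right)} = k \sqrt{k} + 21 \left(-2\right) = k^{\frac{3}{2}} - 42 = -42 + k^{\frac{3}{2}}$)
$\frac{1}{6054634 + d{\left(596 \right)}} = \frac{1}{6054634 - \left(42 - 596^{\frac{3}{2}}\right)} = \frac{1}{6054634 - \left(42 - 1192 \sqrt{149}\right)} = \frac{1}{6054592 + 1192 \sqrt{149}}$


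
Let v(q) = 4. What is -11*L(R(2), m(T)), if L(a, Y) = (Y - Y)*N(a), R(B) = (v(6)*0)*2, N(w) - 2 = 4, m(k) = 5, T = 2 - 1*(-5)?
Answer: 0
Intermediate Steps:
T = 7 (T = 2 + 5 = 7)
N(w) = 6 (N(w) = 2 + 4 = 6)
R(B) = 0 (R(B) = (4*0)*2 = 0*2 = 0)
L(a, Y) = 0 (L(a, Y) = (Y - Y)*6 = 0*6 = 0)
-11*L(R(2), m(T)) = -11*0 = 0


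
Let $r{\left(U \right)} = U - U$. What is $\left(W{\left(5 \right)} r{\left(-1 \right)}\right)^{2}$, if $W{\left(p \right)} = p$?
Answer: $0$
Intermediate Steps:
$r{\left(U \right)} = 0$
$\left(W{\left(5 \right)} r{\left(-1 \right)}\right)^{2} = \left(5 \cdot 0\right)^{2} = 0^{2} = 0$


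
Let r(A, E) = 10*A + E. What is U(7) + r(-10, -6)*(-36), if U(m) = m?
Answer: 3823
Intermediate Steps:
r(A, E) = E + 10*A
U(7) + r(-10, -6)*(-36) = 7 + (-6 + 10*(-10))*(-36) = 7 + (-6 - 100)*(-36) = 7 - 106*(-36) = 7 + 3816 = 3823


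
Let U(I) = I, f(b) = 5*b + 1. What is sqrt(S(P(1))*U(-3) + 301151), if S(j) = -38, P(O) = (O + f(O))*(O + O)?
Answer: sqrt(301265) ≈ 548.88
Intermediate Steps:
f(b) = 1 + 5*b
P(O) = 2*O*(1 + 6*O) (P(O) = (O + (1 + 5*O))*(O + O) = (1 + 6*O)*(2*O) = 2*O*(1 + 6*O))
sqrt(S(P(1))*U(-3) + 301151) = sqrt(-38*(-3) + 301151) = sqrt(114 + 301151) = sqrt(301265)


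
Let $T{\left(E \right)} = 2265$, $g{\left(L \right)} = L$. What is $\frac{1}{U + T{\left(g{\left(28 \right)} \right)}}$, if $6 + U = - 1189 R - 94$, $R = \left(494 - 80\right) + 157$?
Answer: $- \frac{1}{676754} \approx -1.4776 \cdot 10^{-6}$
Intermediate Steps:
$R = 571$ ($R = \left(494 - 80\right) + 157 = 414 + 157 = 571$)
$U = -679019$ ($U = -6 - 679013 = -679019$)
$\frac{1}{U + T{\left(g{\left(28 \right)} \right)}} = \frac{1}{-679019 + 2265} = \frac{1}{-676754} = - \frac{1}{676754}$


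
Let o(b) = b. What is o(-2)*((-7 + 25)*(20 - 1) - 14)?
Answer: -656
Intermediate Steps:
o(-2)*((-7 + 25)*(20 - 1) - 14) = -2*((-7 + 25)*(20 - 1) - 14) = -2*(18*19 - 14) = -2*(342 - 14) = -2*328 = -656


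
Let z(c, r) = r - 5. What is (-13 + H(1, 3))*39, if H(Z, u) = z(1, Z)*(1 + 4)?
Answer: -1287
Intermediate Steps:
z(c, r) = -5 + r
H(Z, u) = -25 + 5*Z (H(Z, u) = (-5 + Z)*(1 + 4) = (-5 + Z)*5 = -25 + 5*Z)
(-13 + H(1, 3))*39 = (-13 + (-25 + 5*1))*39 = (-13 + (-25 + 5))*39 = (-13 - 20)*39 = -33*39 = -1287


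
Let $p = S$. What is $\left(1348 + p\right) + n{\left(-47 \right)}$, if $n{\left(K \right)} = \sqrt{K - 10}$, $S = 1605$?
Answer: $2953 + i \sqrt{57} \approx 2953.0 + 7.5498 i$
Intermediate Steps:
$n{\left(K \right)} = \sqrt{-10 + K}$
$p = 1605$
$\left(1348 + p\right) + n{\left(-47 \right)} = \left(1348 + 1605\right) + \sqrt{-10 - 47} = 2953 + \sqrt{-57} = 2953 + i \sqrt{57}$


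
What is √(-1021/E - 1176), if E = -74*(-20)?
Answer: I*√644355370/740 ≈ 34.303*I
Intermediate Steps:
E = 1480
√(-1021/E - 1176) = √(-1021/1480 - 1176) = √(-1741501/1480) = I*√644355370/740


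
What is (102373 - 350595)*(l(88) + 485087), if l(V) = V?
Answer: -120431108850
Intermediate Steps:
(102373 - 350595)*(l(88) + 485087) = (102373 - 350595)*(88 + 485087) = -248222*485175 = -120431108850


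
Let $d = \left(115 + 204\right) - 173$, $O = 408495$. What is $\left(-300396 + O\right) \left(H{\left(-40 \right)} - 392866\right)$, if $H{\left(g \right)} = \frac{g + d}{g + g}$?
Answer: $- \frac{1698742598607}{40} \approx -4.2469 \cdot 10^{10}$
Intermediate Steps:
$d = 146$ ($d = 319 - 173 = 146$)
$H{\left(g \right)} = \frac{146 + g}{2 g}$ ($H{\left(g \right)} = \frac{g + 146}{g + g} = \frac{146 + g}{2 g}$)
$\left(-300396 + O\right) \left(H{\left(-40 \right)} - 392866\right) = \left(-300396 + 408495\right) \left(\frac{146 - 40}{2 \left(-40\right)} - 392866\right) = 108099 \left(\frac{1}{2} \left(- \frac{1}{40}\right) 106 - 392866\right) = 108099 \left(- \frac{53}{40} - 392866\right) = 108099 \left(- \frac{15714693}{40}\right) = - \frac{1698742598607}{40}$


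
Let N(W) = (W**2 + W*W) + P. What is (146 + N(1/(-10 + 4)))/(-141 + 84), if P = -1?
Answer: -2611/1026 ≈ -2.5448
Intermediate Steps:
N(W) = -1 + 2*W**2 (N(W) = (W**2 + W*W) - 1 = (W**2 + W**2) - 1 = 2*W**2 - 1 = -1 + 2*W**2)
(146 + N(1/(-10 + 4)))/(-141 + 84) = (146 + (-1 + 2*(1/(-10 + 4))**2))/(-141 + 84) = (146 + (-1 + 2*(1/(-6))**2))/(-57) = -(146 + (-1 + 2*(-1/6)**2))/57 = -(146 + (-1 + 2*(1/36)))/57 = -(146 + (-1 + 1/18))/57 = -(146 - 17/18)/57 = -1/57*2611/18 = -2611/1026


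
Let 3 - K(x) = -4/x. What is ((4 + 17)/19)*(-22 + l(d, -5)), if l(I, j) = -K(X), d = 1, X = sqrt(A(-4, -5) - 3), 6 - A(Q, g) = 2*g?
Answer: -525/19 - 84*sqrt(13)/247 ≈ -28.858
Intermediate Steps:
A(Q, g) = 6 - 2*g
X = sqrt(13) (X = sqrt((6 - 2*(-5)) - 3) = sqrt((6 + 10) - 3) = sqrt(16 - 3) = sqrt(13) ≈ 3.6056)
K(x) = 3 + 4/x (K(x) = 3 - (-4)/x = 3 + 4/x)
l(I, j) = -3 - 4*sqrt(13)/13 (l(I, j) = -(3 + 4/(sqrt(13))) = -(3 + 4*(sqrt(13)/13)) = -(3 + 4*sqrt(13)/13) = -3 - 4*sqrt(13)/13)
((4 + 17)/19)*(-22 + l(d, -5)) = ((4 + 17)/19)*(-22 + (-3 - 4*sqrt(13)/13)) = (21*(1/19))*(-25 - 4*sqrt(13)/13) = 21*(-25 - 4*sqrt(13)/13)/19 = -525/19 - 84*sqrt(13)/247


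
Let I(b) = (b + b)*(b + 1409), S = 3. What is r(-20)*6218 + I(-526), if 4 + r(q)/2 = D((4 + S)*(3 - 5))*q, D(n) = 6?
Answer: -2470980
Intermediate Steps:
I(b) = 2*b*(1409 + b) (I(b) = (2*b)*(1409 + b) = 2*b*(1409 + b))
r(q) = -8 + 12*q (r(q) = -8 + 2*(6*q) = -8 + 12*q)
r(-20)*6218 + I(-526) = (-8 + 12*(-20))*6218 + 2*(-526)*(1409 - 526) = (-8 - 240)*6218 + 2*(-526)*883 = -248*6218 - 928916 = -1542064 - 928916 = -2470980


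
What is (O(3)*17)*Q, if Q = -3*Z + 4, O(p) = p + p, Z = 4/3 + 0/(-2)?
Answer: 0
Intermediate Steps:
Z = 4/3 (Z = 4*(⅓) + 0*(-½) = 4/3 + 0 = 4/3 ≈ 1.3333)
O(p) = 2*p
Q = 0 (Q = -3*4/3 + 4 = -4 + 4 = 0)
(O(3)*17)*Q = ((2*3)*17)*0 = (6*17)*0 = 102*0 = 0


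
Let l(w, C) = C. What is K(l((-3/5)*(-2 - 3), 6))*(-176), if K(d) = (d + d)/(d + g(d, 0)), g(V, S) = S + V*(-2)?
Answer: 352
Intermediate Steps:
g(V, S) = S - 2*V
K(d) = -2 (K(d) = (d + d)/(d + (0 - 2*d)) = (2*d)/(d - 2*d) = (2*d)/((-d)) = (2*d)*(-1/d) = -2)
K(l((-3/5)*(-2 - 3), 6))*(-176) = -2*(-176) = 352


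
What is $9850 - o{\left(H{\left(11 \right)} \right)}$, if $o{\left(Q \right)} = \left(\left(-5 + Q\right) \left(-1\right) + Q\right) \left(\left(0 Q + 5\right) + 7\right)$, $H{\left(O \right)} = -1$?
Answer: $9790$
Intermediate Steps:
$o{\left(Q \right)} = 60$ ($o{\left(Q \right)} = \left(\left(5 - Q\right) + Q\right) \left(\left(0 + 5\right) + 7\right) = 5 \left(5 + 7\right) = 5 \cdot 12 = 60$)
$9850 - o{\left(H{\left(11 \right)} \right)} = 9850 - 60 = 9790$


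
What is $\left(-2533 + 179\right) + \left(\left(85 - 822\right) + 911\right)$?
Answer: $-2180$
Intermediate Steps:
$\left(-2533 + 179\right) + \left(\left(85 - 822\right) + 911\right) = -2354 + \left(-737 + 911\right) = -2354 + 174 = -2180$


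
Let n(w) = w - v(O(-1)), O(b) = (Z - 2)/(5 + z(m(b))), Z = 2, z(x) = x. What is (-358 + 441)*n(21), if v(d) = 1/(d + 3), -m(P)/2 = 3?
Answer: 5146/3 ≈ 1715.3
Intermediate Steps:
m(P) = -6 (m(P) = -2*3 = -6)
O(b) = 0 (O(b) = (2 - 2)/(5 - 6) = 0/(-1) = 0*(-1) = 0)
v(d) = 1/(3 + d)
n(w) = -⅓ + w (n(w) = w - 1/(3 + 0) = w - 1/3 = w - 1*⅓ = w - ⅓ = -⅓ + w)
(-358 + 441)*n(21) = (-358 + 441)*(-⅓ + 21) = 83*(62/3) = 5146/3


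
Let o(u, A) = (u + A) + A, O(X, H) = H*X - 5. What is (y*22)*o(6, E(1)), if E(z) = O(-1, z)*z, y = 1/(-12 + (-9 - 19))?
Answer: 33/10 ≈ 3.3000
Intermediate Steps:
O(X, H) = -5 + H*X
y = -1/40 (y = 1/(-12 - 28) = 1/(-40) = -1/40 ≈ -0.025000)
E(z) = z*(-5 - z) (E(z) = (-5 + z*(-1))*z = (-5 - z)*z = z*(-5 - z))
o(u, A) = u + 2*A (o(u, A) = (A + u) + A = u + 2*A)
(y*22)*o(6, E(1)) = (-1/40*22)*(6 + 2*(1*(-5 - 1*1))) = -11*(6 + 2*(1*(-5 - 1)))/20 = -11*(6 + 2*(1*(-6)))/20 = -11*(6 + 2*(-6))/20 = -11*(6 - 12)/20 = -11/20*(-6) = 33/10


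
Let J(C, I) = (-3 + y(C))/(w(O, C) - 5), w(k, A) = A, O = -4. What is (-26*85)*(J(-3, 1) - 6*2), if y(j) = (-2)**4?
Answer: 120445/4 ≈ 30111.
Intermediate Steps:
y(j) = 16
J(C, I) = 13/(-5 + C) (J(C, I) = (-3 + 16)/(C - 5) = 13/(-5 + C))
(-26*85)*(J(-3, 1) - 6*2) = (-26*85)*(13/(-5 - 3) - 6*2) = -2210*(13/(-8) - 12) = -2210*(13*(-1/8) - 12) = -2210*(-13/8 - 12) = -2210*(-109/8) = 120445/4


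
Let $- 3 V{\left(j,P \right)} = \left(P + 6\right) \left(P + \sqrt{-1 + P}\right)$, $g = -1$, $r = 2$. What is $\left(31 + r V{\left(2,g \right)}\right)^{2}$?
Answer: $\frac{10409}{9} - \frac{2060 i \sqrt{2}}{9} \approx 1156.6 - 323.7 i$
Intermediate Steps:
$V{\left(j,P \right)} = - \frac{\left(6 + P\right) \left(P + \sqrt{-1 + P}\right)}{3}$ ($V{\left(j,P \right)} = - \frac{\left(P + 6\right) \left(P + \sqrt{-1 + P}\right)}{3} = - \frac{\left(6 + P\right) \left(P + \sqrt{-1 + P}\right)}{3}$)
$\left(31 + r V{\left(2,g \right)}\right)^{2} = \left(31 + 2 \left(\left(-2\right) \left(-1\right) - 2 \sqrt{-1 - 1} - \frac{\left(-1\right)^{2}}{3} - - \frac{\sqrt{-1 - 1}}{3}\right)\right)^{2} = \left(31 + 2 \left(2 - 2 \sqrt{-2} - \frac{1}{3} - - \frac{\sqrt{-2}}{3}\right)\right)^{2} = \left(31 + 2 \left(2 - 2 i \sqrt{2} - \frac{1}{3} - - \frac{i \sqrt{2}}{3}\right)\right)^{2} = \left(31 + 2 \left(2 - 2 i \sqrt{2} - \frac{1}{3} + \frac{i \sqrt{2}}{3}\right)\right)^{2} = \left(31 + 2 \left(\frac{5}{3} - \frac{5 i \sqrt{2}}{3}\right)\right)^{2} = \left(31 + \left(\frac{10}{3} - \frac{10 i \sqrt{2}}{3}\right)\right)^{2} = \left(\frac{103}{3} - \frac{10 i \sqrt{2}}{3}\right)^{2}$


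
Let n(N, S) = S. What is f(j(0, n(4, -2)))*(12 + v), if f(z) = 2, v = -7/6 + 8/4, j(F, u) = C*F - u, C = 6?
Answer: 77/3 ≈ 25.667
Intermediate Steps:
j(F, u) = -u + 6*F (j(F, u) = 6*F - u = -u + 6*F)
v = ⅚ (v = -7*⅙ + 8*(¼) = -7/6 + 2 = ⅚ ≈ 0.83333)
f(j(0, n(4, -2)))*(12 + v) = 2*(12 + ⅚) = 2*(77/6) = 77/3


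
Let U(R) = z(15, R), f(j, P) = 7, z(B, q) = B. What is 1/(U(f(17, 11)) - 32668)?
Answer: -1/32653 ≈ -3.0625e-5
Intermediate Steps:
U(R) = 15
1/(U(f(17, 11)) - 32668) = 1/(15 - 32668) = 1/(-32653) = -1/32653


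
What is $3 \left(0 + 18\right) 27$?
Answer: $1458$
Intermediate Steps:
$3 \left(0 + 18\right) 27 = 3 \cdot 18 \cdot 27 = 54 \cdot 27 = 1458$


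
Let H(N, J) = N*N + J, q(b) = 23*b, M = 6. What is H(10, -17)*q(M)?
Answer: 11454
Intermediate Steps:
H(N, J) = J + N² (H(N, J) = N² + J = J + N²)
H(10, -17)*q(M) = (-17 + 10²)*(23*6) = (-17 + 100)*138 = 83*138 = 11454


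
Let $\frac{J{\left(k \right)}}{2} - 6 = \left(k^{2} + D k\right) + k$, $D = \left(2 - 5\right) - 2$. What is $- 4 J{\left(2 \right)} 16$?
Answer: $-256$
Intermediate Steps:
$D = -5$ ($D = -3 - 2 = -5$)
$J{\left(k \right)} = 12 - 8 k + 2 k^{2}$ ($J{\left(k \right)} = 12 + 2 \left(\left(k^{2} - 5 k\right) + k\right) = 12 + 2 \left(k^{2} - 4 k\right) = 12 + \left(- 8 k + 2 k^{2}\right) = 12 - 8 k + 2 k^{2}$)
$- 4 J{\left(2 \right)} 16 = - 4 \left(12 - 16 + 2 \cdot 2^{2}\right) 16 = - 4 \left(12 - 16 + 2 \cdot 4\right) 16 = - 4 \left(12 - 16 + 8\right) 16 = \left(-4\right) 4 \cdot 16 = \left(-16\right) 16 = -256$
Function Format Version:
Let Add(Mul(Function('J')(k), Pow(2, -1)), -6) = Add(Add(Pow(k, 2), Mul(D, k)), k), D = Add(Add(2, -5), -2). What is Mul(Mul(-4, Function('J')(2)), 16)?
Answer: -256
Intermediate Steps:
D = -5 (D = Add(-3, -2) = -5)
Function('J')(k) = Add(12, Mul(-8, k), Mul(2, Pow(k, 2))) (Function('J')(k) = Add(12, Mul(2, Add(Add(Pow(k, 2), Mul(-5, k)), k))) = Add(12, Mul(2, Add(Pow(k, 2), Mul(-4, k)))) = Add(12, Add(Mul(-8, k), Mul(2, Pow(k, 2)))) = Add(12, Mul(-8, k), Mul(2, Pow(k, 2))))
Mul(Mul(-4, Function('J')(2)), 16) = Mul(Mul(-4, Add(12, Mul(-8, 2), Mul(2, Pow(2, 2)))), 16) = Mul(Mul(-4, Add(12, -16, Mul(2, 4))), 16) = Mul(Mul(-4, Add(12, -16, 8)), 16) = Mul(Mul(-4, 4), 16) = Mul(-16, 16) = -256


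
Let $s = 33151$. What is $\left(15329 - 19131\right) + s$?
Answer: $29349$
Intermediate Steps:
$\left(15329 - 19131\right) + s = \left(15329 - 19131\right) + 33151 = -3802 + 33151 = 29349$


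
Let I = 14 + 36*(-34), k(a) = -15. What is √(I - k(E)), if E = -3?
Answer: I*√1195 ≈ 34.569*I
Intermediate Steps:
I = -1210 (I = 14 - 1224 = -1210)
√(I - k(E)) = √(-1210 - 1*(-15)) = √(-1210 + 15) = √(-1195) = I*√1195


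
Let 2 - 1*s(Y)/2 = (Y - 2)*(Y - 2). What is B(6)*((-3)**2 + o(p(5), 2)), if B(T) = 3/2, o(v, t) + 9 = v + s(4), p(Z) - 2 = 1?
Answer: -3/2 ≈ -1.5000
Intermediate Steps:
p(Z) = 3 (p(Z) = 2 + 1 = 3)
s(Y) = 4 - 2*(-2 + Y)**2 (s(Y) = 4 - 2*(Y - 2)*(Y - 2) = 4 - 2*(-2 + Y)*(-2 + Y) = 4 - 2*(-2 + Y)**2)
o(v, t) = -13 + v (o(v, t) = -9 + (v + (4 - 2*(-2 + 4)**2)) = -9 + (v + (4 - 2*2**2)) = -9 + (v + (4 - 2*4)) = -9 + (v + (4 - 8)) = -9 + (v - 4) = -9 + (-4 + v) = -13 + v)
B(T) = 3/2 (B(T) = 3*(1/2) = 3/2)
B(6)*((-3)**2 + o(p(5), 2)) = 3*((-3)**2 + (-13 + 3))/2 = 3*(9 - 10)/2 = (3/2)*(-1) = -3/2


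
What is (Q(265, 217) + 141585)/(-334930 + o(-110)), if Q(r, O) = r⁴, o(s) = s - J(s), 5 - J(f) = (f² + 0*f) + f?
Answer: -986338442/64611 ≈ -15266.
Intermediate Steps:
J(f) = 5 - f - f² (J(f) = 5 - ((f² + 0*f) + f) = 5 - ((f² + 0) + f) = 5 - (f² + f) = 5 - (f + f²) = 5 + (-f - f²) = 5 - f - f²)
o(s) = -5 + s² + 2*s (o(s) = s - (5 - s - s²) = s + (-5 + s + s²) = -5 + s² + 2*s)
(Q(265, 217) + 141585)/(-334930 + o(-110)) = (265⁴ + 141585)/(-334930 + (-5 + (-110)² + 2*(-110))) = (4931550625 + 141585)/(-334930 + (-5 + 12100 - 220)) = 4931692210/(-334930 + 11875) = 4931692210/(-323055) = 4931692210*(-1/323055) = -986338442/64611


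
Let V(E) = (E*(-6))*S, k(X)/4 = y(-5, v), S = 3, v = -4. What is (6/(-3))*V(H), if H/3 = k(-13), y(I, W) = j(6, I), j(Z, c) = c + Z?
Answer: 432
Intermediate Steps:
j(Z, c) = Z + c
y(I, W) = 6 + I
k(X) = 4 (k(X) = 4*(6 - 5) = 4*1 = 4)
H = 12 (H = 3*4 = 12)
V(E) = -18*E (V(E) = (E*(-6))*3 = -6*E*3 = -18*E)
(6/(-3))*V(H) = (6/(-3))*(-18*12) = (6*(-1/3))*(-216) = -2*(-216) = 432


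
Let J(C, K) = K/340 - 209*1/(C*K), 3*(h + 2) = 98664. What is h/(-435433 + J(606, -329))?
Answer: -1114624271880/14758415981633 ≈ -0.075525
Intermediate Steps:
h = 32886 (h = -2 + (1/3)*98664 = -2 + 32888 = 32886)
J(C, K) = K/340 - 209/(C*K) (J(C, K) = K*(1/340) - 209/(C*K) = K/340 - 209/(C*K))
h/(-435433 + J(606, -329)) = 32886/(-435433 + ((1/340)*(-329) - 209/(606*(-329)))) = 32886/(-435433 + (-329/340 - 209*1/606*(-1/329))) = 32886/(-435433 + (-329/340 + 209/199374)) = 32886/(-435433 - 32761493/33893580) = 32886/(-14758415981633/33893580) = 32886*(-33893580/14758415981633) = -1114624271880/14758415981633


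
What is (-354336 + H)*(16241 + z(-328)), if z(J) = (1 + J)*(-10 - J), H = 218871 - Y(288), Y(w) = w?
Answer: 11911646985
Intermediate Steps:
H = 218583 (H = 218871 - 1*288 = 218871 - 288 = 218583)
(-354336 + H)*(16241 + z(-328)) = (-354336 + 218583)*(16241 + (-10 - 1*(-328)**2 - 11*(-328))) = -135753*(16241 + (-10 - 1*107584 + 3608)) = -135753*(16241 + (-10 - 107584 + 3608)) = -135753*(16241 - 103986) = -135753*(-87745) = 11911646985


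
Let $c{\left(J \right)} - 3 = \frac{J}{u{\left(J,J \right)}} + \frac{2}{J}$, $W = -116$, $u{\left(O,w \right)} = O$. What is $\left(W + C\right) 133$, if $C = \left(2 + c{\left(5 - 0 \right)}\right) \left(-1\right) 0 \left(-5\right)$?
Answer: $-15428$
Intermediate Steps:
$c{\left(J \right)} = 4 + \frac{2}{J}$ ($c{\left(J \right)} = 3 + \left(\frac{J}{J} + \frac{2}{J}\right) = 3 + \left(1 + \frac{2}{J}\right) = 4 + \frac{2}{J}$)
$C = 0$ ($C = \left(2 + \left(4 + \frac{2}{5 - 0}\right)\right) \left(-1\right) 0 \left(-5\right) = \left(2 + \left(4 + \frac{2}{5 + 0}\right)\right) 0 \left(-5\right) = \left(2 + \left(4 + \frac{2}{5}\right)\right) 0 = \left(2 + \frac{22}{5}\right) 0 = \frac{32}{5} \cdot 0 = 0$)
$\left(W + C\right) 133 = \left(-116 + 0\right) 133 = \left(-116\right) 133 = -15428$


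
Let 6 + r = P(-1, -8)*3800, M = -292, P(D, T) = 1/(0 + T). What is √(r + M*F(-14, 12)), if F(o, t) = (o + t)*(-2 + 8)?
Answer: √3023 ≈ 54.982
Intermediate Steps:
P(D, T) = 1/T
r = -481 (r = -6 + 3800/(-8) = -6 - ⅛*3800 = -6 - 475 = -481)
F(o, t) = 6*o + 6*t (F(o, t) = (o + t)*6 = 6*o + 6*t)
√(r + M*F(-14, 12)) = √(-481 - 292*(6*(-14) + 6*12)) = √(-481 - 292*(-84 + 72)) = √(-481 - 292*(-12)) = √(-481 + 3504) = √3023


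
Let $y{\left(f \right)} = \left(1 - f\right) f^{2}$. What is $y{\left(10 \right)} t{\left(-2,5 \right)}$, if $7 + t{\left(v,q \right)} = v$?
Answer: $8100$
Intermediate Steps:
$t{\left(v,q \right)} = -7 + v$
$y{\left(f \right)} = f^{2} \left(1 - f\right)$
$y{\left(10 \right)} t{\left(-2,5 \right)} = 10^{2} \left(1 - 10\right) \left(-7 - 2\right) = 100 \left(1 - 10\right) \left(-9\right) = 100 \left(-9\right) \left(-9\right) = \left(-900\right) \left(-9\right) = 8100$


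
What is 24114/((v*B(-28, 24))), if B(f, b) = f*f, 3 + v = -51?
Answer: -4019/7056 ≈ -0.56959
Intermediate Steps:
v = -54 (v = -3 - 51 = -54)
B(f, b) = f²
24114/((v*B(-28, 24))) = 24114/((-54*(-28)²)) = 24114/((-54*784)) = 24114/(-42336) = 24114*(-1/42336) = -4019/7056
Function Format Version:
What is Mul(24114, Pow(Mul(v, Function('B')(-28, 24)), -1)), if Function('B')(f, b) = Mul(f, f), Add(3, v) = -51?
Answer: Rational(-4019, 7056) ≈ -0.56959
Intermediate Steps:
v = -54 (v = Add(-3, -51) = -54)
Function('B')(f, b) = Pow(f, 2)
Mul(24114, Pow(Mul(v, Function('B')(-28, 24)), -1)) = Mul(24114, Pow(Mul(-54, Pow(-28, 2)), -1)) = Mul(24114, Pow(Mul(-54, 784), -1)) = Mul(24114, Pow(-42336, -1)) = Mul(24114, Rational(-1, 42336)) = Rational(-4019, 7056)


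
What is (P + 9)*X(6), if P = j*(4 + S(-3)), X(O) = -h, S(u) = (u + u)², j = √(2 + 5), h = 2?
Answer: -18 - 80*√7 ≈ -229.66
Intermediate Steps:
j = √7 ≈ 2.6458
S(u) = 4*u² (S(u) = (2*u)² = 4*u²)
X(O) = -2 (X(O) = -1*2 = -2)
P = 40*√7 (P = √7*(4 + 4*(-3)²) = √7*(4 + 4*9) = √7*(4 + 36) = √7*40 = 40*√7 ≈ 105.83)
(P + 9)*X(6) = (40*√7 + 9)*(-2) = (9 + 40*√7)*(-2) = -18 - 80*√7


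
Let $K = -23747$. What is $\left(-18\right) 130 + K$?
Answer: $-26087$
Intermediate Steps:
$\left(-18\right) 130 + K = \left(-18\right) 130 - 23747 = -2340 - 23747 = -26087$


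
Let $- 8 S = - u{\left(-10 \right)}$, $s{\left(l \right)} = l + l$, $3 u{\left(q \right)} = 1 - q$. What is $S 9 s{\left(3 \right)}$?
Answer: $\frac{99}{4} \approx 24.75$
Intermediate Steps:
$u{\left(q \right)} = \frac{1}{3} - \frac{q}{3}$ ($u{\left(q \right)} = \frac{1 - q}{3} = \frac{1}{3} - \frac{q}{3}$)
$s{\left(l \right)} = 2 l$
$S = \frac{11}{24}$ ($S = - \frac{\left(-1\right) \left(\frac{1}{3} - - \frac{10}{3}\right)}{8} = - \frac{\left(-1\right) \left(\frac{1}{3} + \frac{10}{3}\right)}{8} = - \frac{\left(-1\right) \frac{11}{3}}{8} = \left(- \frac{1}{8}\right) \left(- \frac{11}{3}\right) = \frac{11}{24} \approx 0.45833$)
$S 9 s{\left(3 \right)} = \frac{11}{24} \cdot 9 \cdot 2 \cdot 3 = \frac{33}{8} \cdot 6 = \frac{99}{4}$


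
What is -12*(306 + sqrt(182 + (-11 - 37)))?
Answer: -3672 - 12*sqrt(134) ≈ -3810.9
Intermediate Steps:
-12*(306 + sqrt(182 + (-11 - 37))) = -12*(306 + sqrt(182 - 48)) = -12*(306 + sqrt(134)) = -3672 - 12*sqrt(134)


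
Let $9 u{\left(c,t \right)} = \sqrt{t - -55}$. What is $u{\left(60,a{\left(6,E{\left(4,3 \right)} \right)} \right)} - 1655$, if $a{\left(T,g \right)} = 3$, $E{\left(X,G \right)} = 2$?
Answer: $-1655 + \frac{\sqrt{58}}{9} \approx -1654.2$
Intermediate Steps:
$u{\left(c,t \right)} = \frac{\sqrt{55 + t}}{9}$ ($u{\left(c,t \right)} = \frac{\sqrt{t - -55}}{9} = \frac{\sqrt{t + 55}}{9} = \frac{\sqrt{55 + t}}{9}$)
$u{\left(60,a{\left(6,E{\left(4,3 \right)} \right)} \right)} - 1655 = \frac{\sqrt{55 + 3}}{9} - 1655 = \frac{\sqrt{58}}{9} - 1655 = -1655 + \frac{\sqrt{58}}{9}$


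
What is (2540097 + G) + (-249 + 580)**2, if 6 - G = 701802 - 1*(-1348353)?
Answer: 599509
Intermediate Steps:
G = -2050149 (G = 6 - (701802 - 1*(-1348353)) = 6 - (701802 + 1348353) = 6 - 1*2050155 = 6 - 2050155 = -2050149)
(2540097 + G) + (-249 + 580)**2 = (2540097 - 2050149) + (-249 + 580)**2 = 489948 + 331**2 = 489948 + 109561 = 599509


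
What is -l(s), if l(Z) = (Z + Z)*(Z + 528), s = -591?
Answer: -74466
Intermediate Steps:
l(Z) = 2*Z*(528 + Z) (l(Z) = (2*Z)*(528 + Z) = 2*Z*(528 + Z))
-l(s) = -2*(-591)*(528 - 591) = -2*(-591)*(-63) = -1*74466 = -74466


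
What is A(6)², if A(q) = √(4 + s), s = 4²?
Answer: 20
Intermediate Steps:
s = 16
A(q) = 2*√5 (A(q) = √(4 + 16) = √20 = 2*√5)
A(6)² = (2*√5)² = 20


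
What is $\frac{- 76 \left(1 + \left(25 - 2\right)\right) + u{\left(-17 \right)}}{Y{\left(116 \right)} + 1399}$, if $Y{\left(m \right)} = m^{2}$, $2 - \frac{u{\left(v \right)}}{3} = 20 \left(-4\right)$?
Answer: $- \frac{1578}{14855} \approx -0.10623$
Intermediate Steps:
$u{\left(v \right)} = 246$ ($u{\left(v \right)} = 6 - 3 \cdot 20 \left(-4\right) = 6 - -240 = 6 + 240 = 246$)
$\frac{- 76 \left(1 + \left(25 - 2\right)\right) + u{\left(-17 \right)}}{Y{\left(116 \right)} + 1399} = \frac{- 76 \left(1 + \left(25 - 2\right)\right) + 246}{116^{2} + 1399} = \frac{- 76 \left(1 + \left(25 - 2\right)\right) + 246}{13456 + 1399} = \frac{- 76 \left(1 + 23\right) + 246}{14855} = \left(\left(-76\right) 24 + 246\right) \frac{1}{14855} = \left(-1824 + 246\right) \frac{1}{14855} = \left(-1578\right) \frac{1}{14855} = - \frac{1578}{14855}$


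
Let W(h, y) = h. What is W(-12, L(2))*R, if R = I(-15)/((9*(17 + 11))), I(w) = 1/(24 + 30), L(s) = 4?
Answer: -1/1134 ≈ -0.00088183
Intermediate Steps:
I(w) = 1/54
R = 1/13608 (R = 1/(54*((9*(17 + 11)))) = 1/(54*((9*28))) = (1/54)/252 = (1/54)*(1/252) = 1/13608 ≈ 7.3486e-5)
W(-12, L(2))*R = -12*1/13608 = -1/1134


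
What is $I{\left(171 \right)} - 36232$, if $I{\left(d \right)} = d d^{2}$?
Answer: $4963979$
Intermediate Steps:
$I{\left(d \right)} = d^{3}$
$I{\left(171 \right)} - 36232 = 171^{3} - 36232 = 5000211 - 36232 = 4963979$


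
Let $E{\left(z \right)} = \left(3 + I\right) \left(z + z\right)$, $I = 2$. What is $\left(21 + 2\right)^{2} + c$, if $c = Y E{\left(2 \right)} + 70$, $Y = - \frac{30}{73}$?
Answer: $\frac{43127}{73} \approx 590.78$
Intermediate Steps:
$E{\left(z \right)} = 10 z$ ($E{\left(z \right)} = \left(3 + 2\right) \left(z + z\right) = 5 \cdot 2 z = 10 z$)
$Y = - \frac{30}{73}$ ($Y = \left(-30\right) \frac{1}{73} = - \frac{30}{73} \approx -0.41096$)
$c = \frac{4510}{73}$ ($c = - \frac{30 \cdot 10 \cdot 2}{73} + 70 = \left(- \frac{30}{73}\right) 20 + 70 = - \frac{600}{73} + 70 = \frac{4510}{73} \approx 61.781$)
$\left(21 + 2\right)^{2} + c = \left(21 + 2\right)^{2} + \frac{4510}{73} = 23^{2} + \frac{4510}{73} = 529 + \frac{4510}{73} = \frac{43127}{73}$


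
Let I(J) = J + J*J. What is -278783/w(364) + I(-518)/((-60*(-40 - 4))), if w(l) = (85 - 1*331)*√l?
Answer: 12173/120 + 278783*√91/44772 ≈ 160.84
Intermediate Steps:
I(J) = J + J²
w(l) = -246*√l (w(l) = (85 - 331)*√l = -246*√l)
-278783/w(364) + I(-518)/((-60*(-40 - 4))) = -278783*(-√91/44772) + (-518*(1 - 518))/((-60*(-40 - 4))) = -278783*(-√91/44772) + (-518*(-517))/((-60*(-44))) = -278783*(-√91/44772) + 267806/2640 = -(-278783)*√91/44772 + 267806*(1/2640) = 278783*√91/44772 + 12173/120 = 12173/120 + 278783*√91/44772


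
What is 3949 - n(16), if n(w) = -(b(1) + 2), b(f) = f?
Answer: 3952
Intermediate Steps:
n(w) = -3 (n(w) = -(1 + 2) = -1*3 = -3)
3949 - n(16) = 3949 - 1*(-3) = 3949 + 3 = 3952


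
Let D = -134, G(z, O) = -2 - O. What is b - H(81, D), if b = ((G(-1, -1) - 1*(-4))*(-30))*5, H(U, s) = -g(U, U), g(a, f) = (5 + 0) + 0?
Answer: -445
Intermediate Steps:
g(a, f) = 5 (g(a, f) = 5 + 0 = 5)
H(U, s) = -5 (H(U, s) = -1*5 = -5)
b = -450 (b = (((-2 - 1*(-1)) - 1*(-4))*(-30))*5 = (((-2 + 1) + 4)*(-30))*5 = ((-1 + 4)*(-30))*5 = (3*(-30))*5 = -90*5 = -450)
b - H(81, D) = -450 - 1*(-5) = -450 + 5 = -445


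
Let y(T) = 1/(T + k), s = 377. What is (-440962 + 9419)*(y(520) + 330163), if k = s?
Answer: -127804140195116/897 ≈ -1.4248e+11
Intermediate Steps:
k = 377
y(T) = 1/(377 + T) (y(T) = 1/(T + 377) = 1/(377 + T))
(-440962 + 9419)*(y(520) + 330163) = (-440962 + 9419)*(1/(377 + 520) + 330163) = -431543*(1/897 + 330163) = -431543*296156212/897 = -127804140195116/897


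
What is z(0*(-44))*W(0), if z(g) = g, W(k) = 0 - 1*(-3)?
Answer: 0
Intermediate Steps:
W(k) = 3 (W(k) = 0 + 3 = 3)
z(0*(-44))*W(0) = (0*(-44))*3 = 0*3 = 0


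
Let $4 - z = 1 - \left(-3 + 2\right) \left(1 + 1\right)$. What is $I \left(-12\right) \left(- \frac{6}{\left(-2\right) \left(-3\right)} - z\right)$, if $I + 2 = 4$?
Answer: $48$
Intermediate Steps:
$z = 1$ ($z = 4 - \left(1 - \left(-3 + 2\right) \left(1 + 1\right)\right) = 4 - \left(1 - \left(-1\right) 2\right) = 4 - \left(1 - -2\right) = 4 - \left(1 + 2\right) = 4 - 3 = 1$)
$I = 2$ ($I = -2 + 4 = 2$)
$I \left(-12\right) \left(- \frac{6}{\left(-2\right) \left(-3\right)} - z\right) = 2 \left(-12\right) \left(- \frac{6}{\left(-2\right) \left(-3\right)} - 1\right) = - 24 \left(- \frac{6}{6} - 1\right) = - 24 \left(\left(-6\right) \frac{1}{6} - 1\right) = - 24 \left(-1 - 1\right) = \left(-24\right) \left(-2\right) = 48$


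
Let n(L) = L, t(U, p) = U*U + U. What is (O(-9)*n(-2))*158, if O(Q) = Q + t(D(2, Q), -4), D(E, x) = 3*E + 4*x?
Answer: -272076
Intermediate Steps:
t(U, p) = U + U² (t(U, p) = U² + U = U + U²)
O(Q) = Q + (6 + 4*Q)*(7 + 4*Q) (O(Q) = Q + (3*2 + 4*Q)*(1 + (3*2 + 4*Q)) = Q + (6 + 4*Q)*(1 + (6 + 4*Q)) = Q + (6 + 4*Q)*(7 + 4*Q))
(O(-9)*n(-2))*158 = ((42 + 16*(-9)² + 53*(-9))*(-2))*158 = ((42 + 16*81 - 477)*(-2))*158 = ((42 + 1296 - 477)*(-2))*158 = (861*(-2))*158 = -1722*158 = -272076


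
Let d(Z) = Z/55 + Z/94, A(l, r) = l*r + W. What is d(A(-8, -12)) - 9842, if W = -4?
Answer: -25434716/2585 ≈ -9839.3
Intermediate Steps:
A(l, r) = -4 + l*r (A(l, r) = l*r - 4 = -4 + l*r)
d(Z) = 149*Z/5170 (d(Z) = Z*(1/55) + Z*(1/94) = Z/55 + Z/94 = 149*Z/5170)
d(A(-8, -12)) - 9842 = 149*(-4 - 8*(-12))/5170 - 9842 = 149*(-4 + 96)/5170 - 9842 = (149/5170)*92 - 9842 = 6854/2585 - 9842 = -25434716/2585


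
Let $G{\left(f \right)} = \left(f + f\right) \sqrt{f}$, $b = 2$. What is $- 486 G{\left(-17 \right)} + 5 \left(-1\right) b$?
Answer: $-10 + 16524 i \sqrt{17} \approx -10.0 + 68130.0 i$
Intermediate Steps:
$G{\left(f \right)} = 2 f^{\frac{3}{2}}$ ($G{\left(f \right)} = 2 f \sqrt{f} = 2 f^{\frac{3}{2}}$)
$- 486 G{\left(-17 \right)} + 5 \left(-1\right) b = - 486 \cdot 2 \left(-17\right)^{\frac{3}{2}} + 5 \left(-1\right) 2 = - 486 \cdot 2 \left(- 17 i \sqrt{17}\right) - 10 = - 486 \left(- 34 i \sqrt{17}\right) - 10 = 16524 i \sqrt{17} - 10 = -10 + 16524 i \sqrt{17}$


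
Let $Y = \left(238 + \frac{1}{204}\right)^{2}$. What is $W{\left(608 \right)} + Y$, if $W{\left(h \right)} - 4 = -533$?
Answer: $\frac{2335378945}{41616} \approx 56117.0$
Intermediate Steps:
$W{\left(h \right)} = -529$ ($W{\left(h \right)} = 4 - 533 = -529$)
$Y = \frac{2357393809}{41616}$ ($Y = \left(238 + \frac{1}{204}\right)^{2} = \left(\frac{48553}{204}\right)^{2} = \frac{2357393809}{41616} \approx 56646.0$)
$W{\left(608 \right)} + Y = -529 + \frac{2357393809}{41616} = \frac{2335378945}{41616}$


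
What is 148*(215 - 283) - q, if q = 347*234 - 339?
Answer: -90923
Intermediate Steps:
q = 80859 (q = 81198 - 339 = 80859)
148*(215 - 283) - q = 148*(215 - 283) - 1*80859 = 148*(-68) - 80859 = -10064 - 80859 = -90923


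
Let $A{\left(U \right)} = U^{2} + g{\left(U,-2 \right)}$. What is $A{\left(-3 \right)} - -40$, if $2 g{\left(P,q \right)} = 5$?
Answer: $\frac{103}{2} \approx 51.5$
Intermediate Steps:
$g{\left(P,q \right)} = \frac{5}{2}$ ($g{\left(P,q \right)} = \frac{1}{2} \cdot 5 = \frac{5}{2}$)
$A{\left(U \right)} = \frac{5}{2} + U^{2}$ ($A{\left(U \right)} = U^{2} + \frac{5}{2} = \frac{5}{2} + U^{2}$)
$A{\left(-3 \right)} - -40 = \left(\frac{5}{2} + \left(-3\right)^{2}\right) - -40 = \left(\frac{5}{2} + 9\right) + 40 = \frac{23}{2} + 40 = \frac{103}{2}$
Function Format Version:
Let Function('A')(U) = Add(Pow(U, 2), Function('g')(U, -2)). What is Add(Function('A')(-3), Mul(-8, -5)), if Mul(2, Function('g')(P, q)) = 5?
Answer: Rational(103, 2) ≈ 51.500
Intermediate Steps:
Function('g')(P, q) = Rational(5, 2) (Function('g')(P, q) = Mul(Rational(1, 2), 5) = Rational(5, 2))
Function('A')(U) = Add(Rational(5, 2), Pow(U, 2)) (Function('A')(U) = Add(Pow(U, 2), Rational(5, 2)) = Add(Rational(5, 2), Pow(U, 2)))
Add(Function('A')(-3), Mul(-8, -5)) = Add(Add(Rational(5, 2), Pow(-3, 2)), Mul(-8, -5)) = Add(Add(Rational(5, 2), 9), 40) = Add(Rational(23, 2), 40) = Rational(103, 2)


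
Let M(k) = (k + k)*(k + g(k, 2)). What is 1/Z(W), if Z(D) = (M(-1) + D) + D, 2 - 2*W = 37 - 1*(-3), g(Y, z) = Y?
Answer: -1/34 ≈ -0.029412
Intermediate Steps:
M(k) = 4*k² (M(k) = (k + k)*(k + k) = (2*k)*(2*k) = 4*k²)
W = -19 (W = 1 - (37 - 1*(-3))/2 = 1 - (37 + 3)/2 = 1 - ½*40 = 1 - 20 = -19)
Z(D) = 4 + 2*D (Z(D) = (4*(-1)² + D) + D = (4*1 + D) + D = (4 + D) + D = 4 + 2*D)
1/Z(W) = 1/(4 + 2*(-19)) = 1/(4 - 38) = 1/(-34) = -1/34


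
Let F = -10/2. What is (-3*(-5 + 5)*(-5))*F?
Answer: 0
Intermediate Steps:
F = -5 (F = -10*½ = -5)
(-3*(-5 + 5)*(-5))*F = -3*(-5 + 5)*(-5)*(-5) = -0*(-5)*(-5) = -3*0*(-5) = 0*(-5) = 0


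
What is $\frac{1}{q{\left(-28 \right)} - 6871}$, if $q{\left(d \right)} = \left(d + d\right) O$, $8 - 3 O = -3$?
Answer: $- \frac{3}{21229} \approx -0.00014132$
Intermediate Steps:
$O = \frac{11}{3}$ ($O = \frac{8}{3} - -1 = \frac{8}{3} + 1 = \frac{11}{3} \approx 3.6667$)
$q{\left(d \right)} = \frac{22 d}{3}$ ($q{\left(d \right)} = \left(d + d\right) \frac{11}{3} = 2 d \frac{11}{3} = \frac{22 d}{3}$)
$\frac{1}{q{\left(-28 \right)} - 6871} = \frac{1}{\frac{22}{3} \left(-28\right) - 6871} = \frac{1}{- \frac{616}{3} - 6871} = \frac{1}{- \frac{21229}{3}} = - \frac{3}{21229}$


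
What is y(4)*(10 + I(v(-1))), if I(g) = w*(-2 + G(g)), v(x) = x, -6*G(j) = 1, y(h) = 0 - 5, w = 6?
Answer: 15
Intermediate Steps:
y(h) = -5
G(j) = -1/6 (G(j) = -1/6*1 = -1/6)
I(g) = -13 (I(g) = 6*(-2 - 1/6) = 6*(-13/6) = -13)
y(4)*(10 + I(v(-1))) = -5*(10 - 13) = -5*(-3) = 15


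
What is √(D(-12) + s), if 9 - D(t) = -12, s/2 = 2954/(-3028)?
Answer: 2*√2728985/757 ≈ 4.3645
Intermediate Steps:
s = -1477/757 (s = 2*(2954/(-3028)) = 2*(2954*(-1/3028)) = 2*(-1477/1514) = -1477/757 ≈ -1.9511)
D(t) = 21 (D(t) = 9 - 1*(-12) = 9 + 12 = 21)
√(D(-12) + s) = √(21 - 1477/757) = √(14420/757) = 2*√2728985/757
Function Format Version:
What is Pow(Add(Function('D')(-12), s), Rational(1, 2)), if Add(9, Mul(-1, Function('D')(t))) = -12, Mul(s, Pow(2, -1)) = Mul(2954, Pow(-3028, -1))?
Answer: Mul(Rational(2, 757), Pow(2728985, Rational(1, 2))) ≈ 4.3645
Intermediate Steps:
s = Rational(-1477, 757) (s = Mul(2, Mul(2954, Pow(-3028, -1))) = Mul(2, Mul(2954, Rational(-1, 3028))) = Mul(2, Rational(-1477, 1514)) = Rational(-1477, 757) ≈ -1.9511)
Function('D')(t) = 21 (Function('D')(t) = Add(9, Mul(-1, -12)) = Add(9, 12) = 21)
Pow(Add(Function('D')(-12), s), Rational(1, 2)) = Pow(Add(21, Rational(-1477, 757)), Rational(1, 2)) = Pow(Rational(14420, 757), Rational(1, 2)) = Mul(Rational(2, 757), Pow(2728985, Rational(1, 2)))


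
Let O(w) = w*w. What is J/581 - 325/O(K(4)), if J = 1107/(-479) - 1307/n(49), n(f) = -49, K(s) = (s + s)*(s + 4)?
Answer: -2089777815/55855722496 ≈ -0.037414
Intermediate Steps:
K(s) = 2*s*(4 + s) (K(s) = (2*s)*(4 + s) = 2*s*(4 + s))
O(w) = w²
J = 571810/23471 (J = 1107/(-479) - 1307/(-49) = 1107*(-1/479) - 1307*(-1/49) = -1107/479 + 1307/49 = 571810/23471 ≈ 24.362)
J/581 - 325/O(K(4)) = (571810/23471)/581 - 325*1/(64*(4 + 4)²) = (571810/23471)*(1/581) - 325/((2*4*8)²) = 571810/13636651 - 325/(64²) = 571810/13636651 - 325/4096 = -2089777815/55855722496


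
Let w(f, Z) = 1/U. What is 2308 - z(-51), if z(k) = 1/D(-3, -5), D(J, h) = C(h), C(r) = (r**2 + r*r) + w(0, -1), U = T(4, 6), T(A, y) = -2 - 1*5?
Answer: 805485/349 ≈ 2308.0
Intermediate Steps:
T(A, y) = -7 (T(A, y) = -2 - 5 = -7)
U = -7
w(f, Z) = -1/7 (w(f, Z) = 1/(-7) = -1/7)
C(r) = -1/7 + 2*r**2 (C(r) = (r**2 + r*r) - 1/7 = (r**2 + r**2) - 1/7 = 2*r**2 - 1/7 = -1/7 + 2*r**2)
D(J, h) = -1/7 + 2*h**2
z(k) = 7/349 (z(k) = 1/(-1/7 + 2*(-5)**2) = 1/(-1/7 + 2*25) = 1/(-1/7 + 50) = 1/(349/7) = 7/349)
2308 - z(-51) = 2308 - 1*7/349 = 2308 - 7/349 = 805485/349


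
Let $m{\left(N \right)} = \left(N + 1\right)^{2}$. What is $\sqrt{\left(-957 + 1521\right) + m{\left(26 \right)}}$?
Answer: $\sqrt{1293} \approx 35.958$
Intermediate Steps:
$m{\left(N \right)} = \left(1 + N\right)^{2}$
$\sqrt{\left(-957 + 1521\right) + m{\left(26 \right)}} = \sqrt{\left(-957 + 1521\right) + \left(1 + 26\right)^{2}} = \sqrt{564 + 27^{2}} = \sqrt{564 + 729} = \sqrt{1293}$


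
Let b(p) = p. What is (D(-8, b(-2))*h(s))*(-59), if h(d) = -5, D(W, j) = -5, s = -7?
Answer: -1475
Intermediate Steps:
(D(-8, b(-2))*h(s))*(-59) = -5*(-5)*(-59) = 25*(-59) = -1475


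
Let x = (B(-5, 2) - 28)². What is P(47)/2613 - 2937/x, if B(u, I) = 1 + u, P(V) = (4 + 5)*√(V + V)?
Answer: -2937/1024 + 3*√94/871 ≈ -2.8348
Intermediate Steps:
P(V) = 9*√2*√V (P(V) = 9*√(2*V) = 9*(√2*√V) = 9*√2*√V)
x = 1024 (x = ((1 - 5) - 28)² = (-4 - 28)² = (-32)² = 1024)
P(47)/2613 - 2937/x = (9*√2*√47)/2613 - 2937/1024 = (9*√94)*(1/2613) - 2937*1/1024 = 3*√94/871 - 2937/1024 = -2937/1024 + 3*√94/871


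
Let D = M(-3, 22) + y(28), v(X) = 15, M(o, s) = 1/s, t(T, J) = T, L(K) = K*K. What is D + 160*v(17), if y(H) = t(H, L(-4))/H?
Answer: 52823/22 ≈ 2401.0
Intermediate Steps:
L(K) = K²
y(H) = 1 (y(H) = H/H = 1)
D = 23/22 (D = 1/22 + 1 = 23/22 ≈ 1.0455)
D + 160*v(17) = 23/22 + 160*15 = 23/22 + 2400 = 52823/22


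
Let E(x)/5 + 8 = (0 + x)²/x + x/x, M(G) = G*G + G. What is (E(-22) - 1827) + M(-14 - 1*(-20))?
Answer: -1930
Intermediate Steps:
M(G) = G + G² (M(G) = G² + G = G + G²)
E(x) = -35 + 5*x (E(x) = -40 + 5*((0 + x)²/x + x/x) = -40 + 5*(x²/x + 1) = -40 + 5*(x + 1) = -40 + 5*(1 + x) = -40 + (5 + 5*x) = -35 + 5*x)
(E(-22) - 1827) + M(-14 - 1*(-20)) = ((-35 + 5*(-22)) - 1827) + (-14 - 1*(-20))*(1 + (-14 - 1*(-20))) = ((-35 - 110) - 1827) + (-14 + 20)*(1 + (-14 + 20)) = (-145 - 1827) + 6*(1 + 6) = -1972 + 6*7 = -1972 + 42 = -1930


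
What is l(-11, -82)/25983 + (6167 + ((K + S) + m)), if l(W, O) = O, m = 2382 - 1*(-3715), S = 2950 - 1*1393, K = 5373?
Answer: 498717620/25983 ≈ 19194.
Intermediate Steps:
S = 1557 (S = 2950 - 1393 = 1557)
m = 6097 (m = 2382 + 3715 = 6097)
l(-11, -82)/25983 + (6167 + ((K + S) + m)) = -82/25983 + (6167 + ((5373 + 1557) + 6097)) = -82*1/25983 + (6167 + (6930 + 6097)) = -82/25983 + (6167 + 13027) = -82/25983 + 19194 = 498717620/25983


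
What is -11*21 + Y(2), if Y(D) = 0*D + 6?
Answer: -225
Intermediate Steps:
Y(D) = 6 (Y(D) = 0 + 6 = 6)
-11*21 + Y(2) = -11*21 + 6 = -231 + 6 = -225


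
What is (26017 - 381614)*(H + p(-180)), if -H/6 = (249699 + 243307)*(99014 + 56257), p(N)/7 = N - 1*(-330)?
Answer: 163324708813033482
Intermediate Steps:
p(N) = 2310 + 7*N (p(N) = 7*(N - 1*(-330)) = 7*(N + 330) = 7*(330 + N) = 2310 + 7*N)
H = -459297207756 (H = -6*(249699 + 243307)*(99014 + 56257) = -2958036*155271 = -6*76549534626 = -459297207756)
(26017 - 381614)*(H + p(-180)) = (26017 - 381614)*(-459297207756 + (2310 + 7*(-180))) = -355597*(-459297207756 + (2310 - 1260)) = -355597*(-459297207756 + 1050) = -355597*(-459297206706) = 163324708813033482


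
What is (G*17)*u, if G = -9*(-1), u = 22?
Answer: 3366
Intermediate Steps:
G = 9
(G*17)*u = (9*17)*22 = 153*22 = 3366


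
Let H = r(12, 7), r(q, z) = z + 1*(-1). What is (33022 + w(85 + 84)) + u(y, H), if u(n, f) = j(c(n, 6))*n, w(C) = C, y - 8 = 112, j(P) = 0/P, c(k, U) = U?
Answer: 33191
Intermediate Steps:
j(P) = 0
y = 120 (y = 8 + 112 = 120)
r(q, z) = -1 + z (r(q, z) = z - 1 = -1 + z)
H = 6 (H = -1 + 7 = 6)
u(n, f) = 0 (u(n, f) = 0*n = 0)
(33022 + w(85 + 84)) + u(y, H) = (33022 + (85 + 84)) + 0 = (33022 + 169) + 0 = 33191 + 0 = 33191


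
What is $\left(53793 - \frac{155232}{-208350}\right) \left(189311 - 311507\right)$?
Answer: $- \frac{76086878947404}{11575} \approx -6.5734 \cdot 10^{9}$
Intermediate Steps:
$\left(53793 - \frac{155232}{-208350}\right) \left(189311 - 311507\right) = \left(53793 - - \frac{8624}{11575}\right) \left(-122196\right) = \left(53793 + \frac{8624}{11575}\right) \left(-122196\right) = \frac{622662599}{11575} \left(-122196\right) = - \frac{76086878947404}{11575}$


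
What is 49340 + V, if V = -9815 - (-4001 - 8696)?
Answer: 52222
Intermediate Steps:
V = 2882 (V = -9815 - 1*(-12697) = -9815 + 12697 = 2882)
49340 + V = 49340 + 2882 = 52222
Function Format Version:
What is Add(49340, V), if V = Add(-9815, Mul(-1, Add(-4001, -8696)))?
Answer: 52222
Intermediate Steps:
V = 2882 (V = Add(-9815, Mul(-1, -12697)) = Add(-9815, 12697) = 2882)
Add(49340, V) = Add(49340, 2882) = 52222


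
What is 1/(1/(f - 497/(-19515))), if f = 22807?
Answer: 445079102/19515 ≈ 22807.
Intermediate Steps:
1/(1/(f - 497/(-19515))) = 1/(1/(22807 - 497/(-19515))) = 1/(1/(22807 - 497*(-1)/19515)) = 1/(1/(22807 - 1*(-497/19515))) = 1/(1/(22807 + 497/19515)) = 1/(1/(445079102/19515)) = 1/(19515/445079102) = 445079102/19515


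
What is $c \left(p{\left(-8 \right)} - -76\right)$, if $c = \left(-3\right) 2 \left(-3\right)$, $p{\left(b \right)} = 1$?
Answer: $1386$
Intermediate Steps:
$c = 18$ ($c = \left(-6\right) \left(-3\right) = 18$)
$c \left(p{\left(-8 \right)} - -76\right) = 18 \left(1 - -76\right) = 18 \left(1 + 76\right) = 18 \cdot 77 = 1386$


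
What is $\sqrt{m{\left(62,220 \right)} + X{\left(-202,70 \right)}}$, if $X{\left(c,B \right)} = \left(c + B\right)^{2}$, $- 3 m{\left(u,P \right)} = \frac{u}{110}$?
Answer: $\frac{\sqrt{474363285}}{165} \approx 132.0$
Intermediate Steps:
$m{\left(u,P \right)} = - \frac{u}{330}$ ($m{\left(u,P \right)} = - \frac{u \frac{1}{110}}{3} = - \frac{\frac{1}{110} u}{3} = - \frac{u}{330}$)
$X{\left(c,B \right)} = \left(B + c\right)^{2}$
$\sqrt{m{\left(62,220 \right)} + X{\left(-202,70 \right)}} = \sqrt{\left(- \frac{1}{330}\right) 62 + \left(70 - 202\right)^{2}} = \sqrt{- \frac{31}{165} + \left(-132\right)^{2}} = \sqrt{- \frac{31}{165} + 17424} = \sqrt{\frac{2874929}{165}} = \frac{\sqrt{474363285}}{165}$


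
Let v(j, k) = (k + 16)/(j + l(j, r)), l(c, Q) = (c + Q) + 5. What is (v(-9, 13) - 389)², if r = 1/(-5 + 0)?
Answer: 666620761/4356 ≈ 1.5304e+5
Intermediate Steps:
r = -⅕ (r = 1/(-5) = -⅕ ≈ -0.20000)
l(c, Q) = 5 + Q + c (l(c, Q) = (Q + c) + 5 = 5 + Q + c)
v(j, k) = (16 + k)/(24/5 + 2*j) (v(j, k) = (k + 16)/(j + (5 - ⅕ + j)) = (16 + k)/(j + (24/5 + j)) = (16 + k)/(24/5 + 2*j))
(v(-9, 13) - 389)² = (5*(16 + 13)/(2*(12 + 5*(-9))) - 389)² = ((5/2)*29/(12 - 45) - 389)² = ((5/2)*29/(-33) - 389)² = ((5/2)*(-1/33)*29 - 389)² = (-145/66 - 389)² = (-25819/66)² = 666620761/4356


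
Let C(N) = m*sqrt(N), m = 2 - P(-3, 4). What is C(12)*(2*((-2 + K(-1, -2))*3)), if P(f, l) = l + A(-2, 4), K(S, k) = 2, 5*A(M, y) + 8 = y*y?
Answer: 0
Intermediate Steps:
A(M, y) = -8/5 + y**2/5 (A(M, y) = -8/5 + (y*y)/5 = -8/5 + y**2/5)
P(f, l) = 8/5 + l (P(f, l) = l + (-8/5 + (1/5)*4**2) = l + (-8/5 + (1/5)*16) = l + (-8/5 + 16/5) = l + 8/5 = 8/5 + l)
m = -18/5 (m = 2 - (8/5 + 4) = 2 - 1*28/5 = 2 - 28/5 = -18/5 ≈ -3.6000)
C(N) = -18*sqrt(N)/5
C(12)*(2*((-2 + K(-1, -2))*3)) = (-36*sqrt(3)/5)*(2*((-2 + 2)*3)) = (-36*sqrt(3)/5)*(2*(0*3)) = (-36*sqrt(3)/5)*(2*0) = -36*sqrt(3)/5*0 = 0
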